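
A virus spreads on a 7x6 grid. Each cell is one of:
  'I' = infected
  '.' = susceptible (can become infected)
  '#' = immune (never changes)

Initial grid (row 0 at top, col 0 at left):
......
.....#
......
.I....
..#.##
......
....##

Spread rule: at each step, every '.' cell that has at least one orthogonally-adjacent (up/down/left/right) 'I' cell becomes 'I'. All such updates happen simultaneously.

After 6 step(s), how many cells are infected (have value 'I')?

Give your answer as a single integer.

Step 0 (initial): 1 infected
Step 1: +4 new -> 5 infected
Step 2: +6 new -> 11 infected
Step 3: +9 new -> 20 infected
Step 4: +8 new -> 28 infected
Step 5: +5 new -> 33 infected
Step 6: +2 new -> 35 infected

Answer: 35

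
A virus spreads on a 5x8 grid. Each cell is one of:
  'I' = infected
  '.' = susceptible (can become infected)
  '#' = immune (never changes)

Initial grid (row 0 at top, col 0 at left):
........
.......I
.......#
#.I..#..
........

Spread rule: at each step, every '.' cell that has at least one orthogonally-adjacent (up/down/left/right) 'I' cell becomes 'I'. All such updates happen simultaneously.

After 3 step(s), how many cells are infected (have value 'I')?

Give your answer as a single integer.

Answer: 28

Derivation:
Step 0 (initial): 2 infected
Step 1: +6 new -> 8 infected
Step 2: +9 new -> 17 infected
Step 3: +11 new -> 28 infected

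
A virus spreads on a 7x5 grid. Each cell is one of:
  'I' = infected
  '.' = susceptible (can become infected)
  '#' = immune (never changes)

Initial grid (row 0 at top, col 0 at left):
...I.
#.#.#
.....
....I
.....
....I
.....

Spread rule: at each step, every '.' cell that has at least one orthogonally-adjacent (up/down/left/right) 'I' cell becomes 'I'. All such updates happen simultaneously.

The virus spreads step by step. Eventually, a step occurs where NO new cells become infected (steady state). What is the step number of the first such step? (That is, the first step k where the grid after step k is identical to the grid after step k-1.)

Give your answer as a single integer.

Answer: 6

Derivation:
Step 0 (initial): 3 infected
Step 1: +8 new -> 11 infected
Step 2: +6 new -> 17 infected
Step 3: +7 new -> 24 infected
Step 4: +5 new -> 29 infected
Step 5: +3 new -> 32 infected
Step 6: +0 new -> 32 infected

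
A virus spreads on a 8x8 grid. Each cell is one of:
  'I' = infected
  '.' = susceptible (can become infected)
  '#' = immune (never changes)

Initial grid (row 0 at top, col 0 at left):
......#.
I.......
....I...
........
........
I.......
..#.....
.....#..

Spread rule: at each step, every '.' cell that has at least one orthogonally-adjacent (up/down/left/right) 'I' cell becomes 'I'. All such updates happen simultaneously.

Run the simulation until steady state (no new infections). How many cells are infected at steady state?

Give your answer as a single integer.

Step 0 (initial): 3 infected
Step 1: +10 new -> 13 infected
Step 2: +16 new -> 29 infected
Step 3: +14 new -> 43 infected
Step 4: +7 new -> 50 infected
Step 5: +6 new -> 56 infected
Step 6: +2 new -> 58 infected
Step 7: +2 new -> 60 infected
Step 8: +1 new -> 61 infected
Step 9: +0 new -> 61 infected

Answer: 61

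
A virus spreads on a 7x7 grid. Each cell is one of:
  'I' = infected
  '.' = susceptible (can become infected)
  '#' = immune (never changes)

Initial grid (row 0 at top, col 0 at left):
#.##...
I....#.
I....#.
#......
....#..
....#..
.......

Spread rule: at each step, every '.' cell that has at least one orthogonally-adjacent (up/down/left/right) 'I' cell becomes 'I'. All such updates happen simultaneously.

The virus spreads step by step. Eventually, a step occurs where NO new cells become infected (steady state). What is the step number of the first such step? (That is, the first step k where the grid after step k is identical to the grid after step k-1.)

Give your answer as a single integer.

Answer: 11

Derivation:
Step 0 (initial): 2 infected
Step 1: +2 new -> 4 infected
Step 2: +4 new -> 8 infected
Step 3: +4 new -> 12 infected
Step 4: +6 new -> 18 infected
Step 5: +6 new -> 24 infected
Step 6: +5 new -> 29 infected
Step 7: +4 new -> 33 infected
Step 8: +5 new -> 38 infected
Step 9: +2 new -> 40 infected
Step 10: +1 new -> 41 infected
Step 11: +0 new -> 41 infected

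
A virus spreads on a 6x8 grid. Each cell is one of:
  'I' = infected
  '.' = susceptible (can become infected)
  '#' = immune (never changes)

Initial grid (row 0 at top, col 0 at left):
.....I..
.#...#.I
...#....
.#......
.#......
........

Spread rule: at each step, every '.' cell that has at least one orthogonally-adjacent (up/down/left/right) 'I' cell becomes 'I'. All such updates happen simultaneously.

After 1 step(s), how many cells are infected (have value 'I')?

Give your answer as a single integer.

Step 0 (initial): 2 infected
Step 1: +5 new -> 7 infected

Answer: 7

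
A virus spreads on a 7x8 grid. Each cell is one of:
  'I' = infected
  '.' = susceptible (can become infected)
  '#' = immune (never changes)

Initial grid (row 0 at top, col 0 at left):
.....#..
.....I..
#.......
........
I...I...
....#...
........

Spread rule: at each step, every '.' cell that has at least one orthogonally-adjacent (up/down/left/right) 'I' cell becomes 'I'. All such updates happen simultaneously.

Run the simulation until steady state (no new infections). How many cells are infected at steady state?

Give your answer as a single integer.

Answer: 53

Derivation:
Step 0 (initial): 3 infected
Step 1: +9 new -> 12 infected
Step 2: +15 new -> 27 infected
Step 3: +14 new -> 41 infected
Step 4: +8 new -> 49 infected
Step 5: +3 new -> 52 infected
Step 6: +1 new -> 53 infected
Step 7: +0 new -> 53 infected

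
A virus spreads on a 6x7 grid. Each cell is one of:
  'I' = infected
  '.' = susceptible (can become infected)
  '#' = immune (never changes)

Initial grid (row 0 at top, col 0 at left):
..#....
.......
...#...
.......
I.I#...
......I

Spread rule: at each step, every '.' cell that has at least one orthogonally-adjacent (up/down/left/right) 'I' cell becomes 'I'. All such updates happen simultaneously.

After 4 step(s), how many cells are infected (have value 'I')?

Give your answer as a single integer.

Step 0 (initial): 3 infected
Step 1: +7 new -> 10 infected
Step 2: +9 new -> 19 infected
Step 3: +7 new -> 26 infected
Step 4: +6 new -> 32 infected

Answer: 32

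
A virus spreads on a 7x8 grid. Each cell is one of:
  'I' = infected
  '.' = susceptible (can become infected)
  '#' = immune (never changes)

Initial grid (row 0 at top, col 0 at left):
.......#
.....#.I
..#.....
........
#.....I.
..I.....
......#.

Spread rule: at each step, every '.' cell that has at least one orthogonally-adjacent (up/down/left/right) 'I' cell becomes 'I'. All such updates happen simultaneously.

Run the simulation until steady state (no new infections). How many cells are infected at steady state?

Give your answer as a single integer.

Answer: 51

Derivation:
Step 0 (initial): 3 infected
Step 1: +10 new -> 13 infected
Step 2: +14 new -> 27 infected
Step 3: +9 new -> 36 infected
Step 4: +5 new -> 41 infected
Step 5: +5 new -> 46 infected
Step 6: +4 new -> 50 infected
Step 7: +1 new -> 51 infected
Step 8: +0 new -> 51 infected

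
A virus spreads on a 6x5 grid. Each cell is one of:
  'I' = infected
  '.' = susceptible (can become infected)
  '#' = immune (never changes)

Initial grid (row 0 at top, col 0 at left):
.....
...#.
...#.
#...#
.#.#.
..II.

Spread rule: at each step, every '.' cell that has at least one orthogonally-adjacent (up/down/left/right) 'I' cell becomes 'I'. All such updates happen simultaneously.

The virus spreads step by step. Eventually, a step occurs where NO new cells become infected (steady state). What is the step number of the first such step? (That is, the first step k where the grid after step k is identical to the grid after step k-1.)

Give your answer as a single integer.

Step 0 (initial): 2 infected
Step 1: +3 new -> 5 infected
Step 2: +3 new -> 8 infected
Step 3: +4 new -> 12 infected
Step 4: +2 new -> 14 infected
Step 5: +3 new -> 17 infected
Step 6: +3 new -> 20 infected
Step 7: +2 new -> 22 infected
Step 8: +1 new -> 23 infected
Step 9: +1 new -> 24 infected
Step 10: +0 new -> 24 infected

Answer: 10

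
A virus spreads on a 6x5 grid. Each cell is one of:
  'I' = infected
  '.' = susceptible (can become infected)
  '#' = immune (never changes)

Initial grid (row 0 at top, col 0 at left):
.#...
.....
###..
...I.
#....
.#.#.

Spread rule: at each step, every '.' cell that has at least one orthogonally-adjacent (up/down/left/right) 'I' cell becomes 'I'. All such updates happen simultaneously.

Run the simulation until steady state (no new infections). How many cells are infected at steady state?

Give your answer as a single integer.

Step 0 (initial): 1 infected
Step 1: +4 new -> 5 infected
Step 2: +5 new -> 10 infected
Step 3: +7 new -> 17 infected
Step 4: +3 new -> 20 infected
Step 5: +1 new -> 21 infected
Step 6: +1 new -> 22 infected
Step 7: +0 new -> 22 infected

Answer: 22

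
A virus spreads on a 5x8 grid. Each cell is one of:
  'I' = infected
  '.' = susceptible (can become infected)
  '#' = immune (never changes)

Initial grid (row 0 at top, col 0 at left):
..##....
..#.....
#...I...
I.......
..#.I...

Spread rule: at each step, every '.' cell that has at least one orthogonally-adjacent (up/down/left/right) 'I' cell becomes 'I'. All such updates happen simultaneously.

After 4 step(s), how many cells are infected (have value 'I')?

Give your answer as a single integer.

Answer: 33

Derivation:
Step 0 (initial): 3 infected
Step 1: +8 new -> 11 infected
Step 2: +11 new -> 22 infected
Step 3: +6 new -> 28 infected
Step 4: +5 new -> 33 infected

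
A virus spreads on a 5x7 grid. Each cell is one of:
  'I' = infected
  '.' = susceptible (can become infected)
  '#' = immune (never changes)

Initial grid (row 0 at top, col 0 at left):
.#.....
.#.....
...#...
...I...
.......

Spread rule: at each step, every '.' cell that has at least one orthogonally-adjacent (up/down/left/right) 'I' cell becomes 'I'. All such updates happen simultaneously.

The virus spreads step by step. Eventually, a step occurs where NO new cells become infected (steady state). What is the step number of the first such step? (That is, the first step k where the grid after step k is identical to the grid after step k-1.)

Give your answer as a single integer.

Step 0 (initial): 1 infected
Step 1: +3 new -> 4 infected
Step 2: +6 new -> 10 infected
Step 3: +8 new -> 18 infected
Step 4: +8 new -> 26 infected
Step 5: +4 new -> 30 infected
Step 6: +2 new -> 32 infected
Step 7: +0 new -> 32 infected

Answer: 7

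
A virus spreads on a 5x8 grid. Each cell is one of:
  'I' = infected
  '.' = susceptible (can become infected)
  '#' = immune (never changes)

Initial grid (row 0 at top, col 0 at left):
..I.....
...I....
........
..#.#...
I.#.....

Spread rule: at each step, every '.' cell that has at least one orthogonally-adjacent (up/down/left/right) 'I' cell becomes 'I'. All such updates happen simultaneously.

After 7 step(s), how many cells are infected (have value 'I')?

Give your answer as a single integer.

Answer: 37

Derivation:
Step 0 (initial): 3 infected
Step 1: +7 new -> 10 infected
Step 2: +9 new -> 19 infected
Step 3: +6 new -> 25 infected
Step 4: +5 new -> 30 infected
Step 5: +4 new -> 34 infected
Step 6: +2 new -> 36 infected
Step 7: +1 new -> 37 infected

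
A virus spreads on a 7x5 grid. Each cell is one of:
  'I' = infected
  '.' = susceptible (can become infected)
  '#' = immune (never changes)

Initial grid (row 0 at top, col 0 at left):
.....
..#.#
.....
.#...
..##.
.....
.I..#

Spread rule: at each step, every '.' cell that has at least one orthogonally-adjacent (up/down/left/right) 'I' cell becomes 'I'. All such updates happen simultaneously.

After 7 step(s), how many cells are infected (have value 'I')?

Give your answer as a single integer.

Answer: 22

Derivation:
Step 0 (initial): 1 infected
Step 1: +3 new -> 4 infected
Step 2: +4 new -> 8 infected
Step 3: +2 new -> 10 infected
Step 4: +2 new -> 12 infected
Step 5: +2 new -> 14 infected
Step 6: +3 new -> 17 infected
Step 7: +5 new -> 22 infected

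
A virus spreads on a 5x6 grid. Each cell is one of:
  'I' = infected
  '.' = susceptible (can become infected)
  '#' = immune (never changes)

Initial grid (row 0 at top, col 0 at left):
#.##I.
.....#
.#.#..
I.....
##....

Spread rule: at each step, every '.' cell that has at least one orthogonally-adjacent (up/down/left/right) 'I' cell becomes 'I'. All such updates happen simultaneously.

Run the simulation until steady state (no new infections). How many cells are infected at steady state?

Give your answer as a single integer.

Answer: 22

Derivation:
Step 0 (initial): 2 infected
Step 1: +4 new -> 6 infected
Step 2: +4 new -> 10 infected
Step 3: +7 new -> 17 infected
Step 4: +4 new -> 21 infected
Step 5: +1 new -> 22 infected
Step 6: +0 new -> 22 infected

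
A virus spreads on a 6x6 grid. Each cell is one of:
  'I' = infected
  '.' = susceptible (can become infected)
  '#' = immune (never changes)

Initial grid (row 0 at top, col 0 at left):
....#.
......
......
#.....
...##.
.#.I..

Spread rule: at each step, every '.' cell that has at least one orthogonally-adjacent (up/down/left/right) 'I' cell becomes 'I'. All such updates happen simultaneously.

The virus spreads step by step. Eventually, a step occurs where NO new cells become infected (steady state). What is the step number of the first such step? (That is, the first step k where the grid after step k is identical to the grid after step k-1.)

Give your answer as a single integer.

Step 0 (initial): 1 infected
Step 1: +2 new -> 3 infected
Step 2: +2 new -> 5 infected
Step 3: +3 new -> 8 infected
Step 4: +5 new -> 13 infected
Step 5: +6 new -> 19 infected
Step 6: +6 new -> 25 infected
Step 7: +5 new -> 30 infected
Step 8: +1 new -> 31 infected
Step 9: +0 new -> 31 infected

Answer: 9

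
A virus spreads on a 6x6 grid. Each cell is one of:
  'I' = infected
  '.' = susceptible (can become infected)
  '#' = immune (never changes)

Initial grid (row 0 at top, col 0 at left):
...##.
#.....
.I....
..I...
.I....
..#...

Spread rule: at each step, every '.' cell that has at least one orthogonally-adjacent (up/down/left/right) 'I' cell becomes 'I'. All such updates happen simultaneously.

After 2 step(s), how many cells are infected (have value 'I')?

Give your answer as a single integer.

Answer: 18

Derivation:
Step 0 (initial): 3 infected
Step 1: +8 new -> 11 infected
Step 2: +7 new -> 18 infected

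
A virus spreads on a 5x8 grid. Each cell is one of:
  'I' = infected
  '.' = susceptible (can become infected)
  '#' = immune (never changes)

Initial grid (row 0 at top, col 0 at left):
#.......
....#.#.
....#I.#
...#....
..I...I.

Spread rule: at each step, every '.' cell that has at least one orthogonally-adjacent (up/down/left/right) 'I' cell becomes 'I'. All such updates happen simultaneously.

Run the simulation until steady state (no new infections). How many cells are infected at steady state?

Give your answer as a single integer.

Answer: 34

Derivation:
Step 0 (initial): 3 infected
Step 1: +9 new -> 12 infected
Step 2: +7 new -> 19 infected
Step 3: +6 new -> 25 infected
Step 4: +6 new -> 31 infected
Step 5: +3 new -> 34 infected
Step 6: +0 new -> 34 infected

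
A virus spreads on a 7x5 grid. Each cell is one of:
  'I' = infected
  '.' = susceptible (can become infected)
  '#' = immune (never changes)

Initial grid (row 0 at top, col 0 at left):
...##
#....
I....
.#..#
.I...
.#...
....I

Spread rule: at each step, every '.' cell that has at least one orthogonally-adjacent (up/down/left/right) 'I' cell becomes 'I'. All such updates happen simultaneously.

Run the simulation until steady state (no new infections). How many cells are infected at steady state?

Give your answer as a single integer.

Answer: 29

Derivation:
Step 0 (initial): 3 infected
Step 1: +6 new -> 9 infected
Step 2: +9 new -> 18 infected
Step 3: +6 new -> 24 infected
Step 4: +4 new -> 28 infected
Step 5: +1 new -> 29 infected
Step 6: +0 new -> 29 infected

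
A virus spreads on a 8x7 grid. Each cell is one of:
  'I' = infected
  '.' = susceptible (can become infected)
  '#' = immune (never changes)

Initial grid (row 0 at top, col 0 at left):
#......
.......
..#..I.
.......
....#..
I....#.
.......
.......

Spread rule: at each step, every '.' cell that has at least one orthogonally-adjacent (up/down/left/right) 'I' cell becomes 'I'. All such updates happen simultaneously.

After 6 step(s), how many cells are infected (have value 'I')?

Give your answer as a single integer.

Step 0 (initial): 2 infected
Step 1: +7 new -> 9 infected
Step 2: +12 new -> 21 infected
Step 3: +11 new -> 32 infected
Step 4: +10 new -> 42 infected
Step 5: +5 new -> 47 infected
Step 6: +4 new -> 51 infected

Answer: 51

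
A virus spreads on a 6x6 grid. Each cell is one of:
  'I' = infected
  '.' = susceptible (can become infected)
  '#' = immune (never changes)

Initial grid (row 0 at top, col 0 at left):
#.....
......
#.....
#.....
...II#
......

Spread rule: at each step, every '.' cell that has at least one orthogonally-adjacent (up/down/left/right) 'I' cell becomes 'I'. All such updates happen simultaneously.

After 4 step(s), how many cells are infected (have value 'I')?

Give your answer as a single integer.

Step 0 (initial): 2 infected
Step 1: +5 new -> 7 infected
Step 2: +7 new -> 14 infected
Step 3: +7 new -> 21 infected
Step 4: +6 new -> 27 infected

Answer: 27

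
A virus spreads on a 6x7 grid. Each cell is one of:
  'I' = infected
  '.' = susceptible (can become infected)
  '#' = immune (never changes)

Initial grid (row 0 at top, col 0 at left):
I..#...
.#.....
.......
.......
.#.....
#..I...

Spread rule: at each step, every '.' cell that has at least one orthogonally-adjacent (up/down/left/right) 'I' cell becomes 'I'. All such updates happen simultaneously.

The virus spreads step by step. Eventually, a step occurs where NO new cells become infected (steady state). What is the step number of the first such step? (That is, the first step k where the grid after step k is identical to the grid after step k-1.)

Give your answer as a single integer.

Step 0 (initial): 2 infected
Step 1: +5 new -> 7 infected
Step 2: +7 new -> 14 infected
Step 3: +8 new -> 22 infected
Step 4: +7 new -> 29 infected
Step 5: +3 new -> 32 infected
Step 6: +3 new -> 35 infected
Step 7: +2 new -> 37 infected
Step 8: +1 new -> 38 infected
Step 9: +0 new -> 38 infected

Answer: 9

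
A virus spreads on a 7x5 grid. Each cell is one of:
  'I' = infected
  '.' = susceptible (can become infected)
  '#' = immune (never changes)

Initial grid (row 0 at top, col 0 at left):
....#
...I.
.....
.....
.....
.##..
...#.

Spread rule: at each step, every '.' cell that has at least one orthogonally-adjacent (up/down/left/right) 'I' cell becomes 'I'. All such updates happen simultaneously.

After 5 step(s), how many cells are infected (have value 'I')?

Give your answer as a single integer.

Answer: 25

Derivation:
Step 0 (initial): 1 infected
Step 1: +4 new -> 5 infected
Step 2: +5 new -> 10 infected
Step 3: +6 new -> 16 infected
Step 4: +6 new -> 22 infected
Step 5: +3 new -> 25 infected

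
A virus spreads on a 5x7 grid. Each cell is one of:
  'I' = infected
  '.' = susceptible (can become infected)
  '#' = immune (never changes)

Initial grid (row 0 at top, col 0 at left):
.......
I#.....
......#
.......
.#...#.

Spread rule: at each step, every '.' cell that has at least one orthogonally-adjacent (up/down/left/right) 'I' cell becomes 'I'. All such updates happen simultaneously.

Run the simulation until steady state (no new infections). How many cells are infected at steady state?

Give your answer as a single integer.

Answer: 31

Derivation:
Step 0 (initial): 1 infected
Step 1: +2 new -> 3 infected
Step 2: +3 new -> 6 infected
Step 3: +4 new -> 10 infected
Step 4: +4 new -> 14 infected
Step 5: +5 new -> 19 infected
Step 6: +5 new -> 24 infected
Step 7: +4 new -> 28 infected
Step 8: +2 new -> 30 infected
Step 9: +1 new -> 31 infected
Step 10: +0 new -> 31 infected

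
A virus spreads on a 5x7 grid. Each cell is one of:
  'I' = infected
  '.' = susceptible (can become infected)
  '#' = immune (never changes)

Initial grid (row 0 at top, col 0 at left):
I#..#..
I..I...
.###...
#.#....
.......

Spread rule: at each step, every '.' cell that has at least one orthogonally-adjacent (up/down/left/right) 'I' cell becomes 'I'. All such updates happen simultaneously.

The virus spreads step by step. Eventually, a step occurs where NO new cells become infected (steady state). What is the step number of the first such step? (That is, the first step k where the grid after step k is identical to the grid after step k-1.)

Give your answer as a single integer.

Step 0 (initial): 3 infected
Step 1: +5 new -> 8 infected
Step 2: +3 new -> 11 infected
Step 3: +4 new -> 15 infected
Step 4: +5 new -> 20 infected
Step 5: +3 new -> 23 infected
Step 6: +2 new -> 25 infected
Step 7: +1 new -> 26 infected
Step 8: +2 new -> 28 infected
Step 9: +0 new -> 28 infected

Answer: 9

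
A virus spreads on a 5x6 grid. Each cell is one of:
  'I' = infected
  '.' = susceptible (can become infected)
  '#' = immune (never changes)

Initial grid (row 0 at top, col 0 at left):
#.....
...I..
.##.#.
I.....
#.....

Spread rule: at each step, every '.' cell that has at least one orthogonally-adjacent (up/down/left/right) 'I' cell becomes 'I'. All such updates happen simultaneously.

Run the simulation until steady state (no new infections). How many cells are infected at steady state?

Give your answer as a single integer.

Step 0 (initial): 2 infected
Step 1: +6 new -> 8 infected
Step 2: +8 new -> 16 infected
Step 3: +6 new -> 22 infected
Step 4: +2 new -> 24 infected
Step 5: +1 new -> 25 infected
Step 6: +0 new -> 25 infected

Answer: 25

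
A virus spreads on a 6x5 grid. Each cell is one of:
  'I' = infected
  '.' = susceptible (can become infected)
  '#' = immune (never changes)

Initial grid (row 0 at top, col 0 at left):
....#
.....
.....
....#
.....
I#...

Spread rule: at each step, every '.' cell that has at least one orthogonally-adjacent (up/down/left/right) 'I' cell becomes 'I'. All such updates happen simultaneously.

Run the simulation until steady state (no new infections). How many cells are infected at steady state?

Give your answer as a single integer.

Step 0 (initial): 1 infected
Step 1: +1 new -> 2 infected
Step 2: +2 new -> 4 infected
Step 3: +3 new -> 7 infected
Step 4: +5 new -> 12 infected
Step 5: +6 new -> 18 infected
Step 6: +4 new -> 22 infected
Step 7: +3 new -> 25 infected
Step 8: +2 new -> 27 infected
Step 9: +0 new -> 27 infected

Answer: 27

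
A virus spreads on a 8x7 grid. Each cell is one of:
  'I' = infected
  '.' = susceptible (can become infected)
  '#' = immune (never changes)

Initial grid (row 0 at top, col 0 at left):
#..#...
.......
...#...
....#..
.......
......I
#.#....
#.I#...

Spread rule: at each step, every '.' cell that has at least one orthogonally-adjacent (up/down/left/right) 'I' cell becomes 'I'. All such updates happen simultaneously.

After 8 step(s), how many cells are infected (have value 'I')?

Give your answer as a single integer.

Step 0 (initial): 2 infected
Step 1: +4 new -> 6 infected
Step 2: +6 new -> 12 infected
Step 3: +7 new -> 19 infected
Step 4: +8 new -> 27 infected
Step 5: +7 new -> 34 infected
Step 6: +5 new -> 39 infected
Step 7: +5 new -> 44 infected
Step 8: +3 new -> 47 infected

Answer: 47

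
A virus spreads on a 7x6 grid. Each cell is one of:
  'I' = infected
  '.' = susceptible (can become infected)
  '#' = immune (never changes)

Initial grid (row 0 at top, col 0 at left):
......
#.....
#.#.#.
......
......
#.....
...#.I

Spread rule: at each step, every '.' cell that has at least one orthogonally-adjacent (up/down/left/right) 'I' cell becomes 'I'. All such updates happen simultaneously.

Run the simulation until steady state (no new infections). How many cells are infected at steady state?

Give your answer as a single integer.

Step 0 (initial): 1 infected
Step 1: +2 new -> 3 infected
Step 2: +2 new -> 5 infected
Step 3: +3 new -> 8 infected
Step 4: +4 new -> 12 infected
Step 5: +5 new -> 17 infected
Step 6: +6 new -> 23 infected
Step 7: +5 new -> 28 infected
Step 8: +4 new -> 32 infected
Step 9: +2 new -> 34 infected
Step 10: +1 new -> 35 infected
Step 11: +1 new -> 36 infected
Step 12: +0 new -> 36 infected

Answer: 36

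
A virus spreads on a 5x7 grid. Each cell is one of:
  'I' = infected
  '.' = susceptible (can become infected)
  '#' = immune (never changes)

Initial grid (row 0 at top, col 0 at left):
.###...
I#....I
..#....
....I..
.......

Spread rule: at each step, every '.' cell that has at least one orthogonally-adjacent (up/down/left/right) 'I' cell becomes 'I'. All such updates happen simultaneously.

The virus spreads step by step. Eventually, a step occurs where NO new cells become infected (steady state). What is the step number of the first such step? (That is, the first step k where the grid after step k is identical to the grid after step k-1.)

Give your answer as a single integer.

Step 0 (initial): 3 infected
Step 1: +9 new -> 12 infected
Step 2: +10 new -> 22 infected
Step 3: +6 new -> 28 infected
Step 4: +2 new -> 30 infected
Step 5: +0 new -> 30 infected

Answer: 5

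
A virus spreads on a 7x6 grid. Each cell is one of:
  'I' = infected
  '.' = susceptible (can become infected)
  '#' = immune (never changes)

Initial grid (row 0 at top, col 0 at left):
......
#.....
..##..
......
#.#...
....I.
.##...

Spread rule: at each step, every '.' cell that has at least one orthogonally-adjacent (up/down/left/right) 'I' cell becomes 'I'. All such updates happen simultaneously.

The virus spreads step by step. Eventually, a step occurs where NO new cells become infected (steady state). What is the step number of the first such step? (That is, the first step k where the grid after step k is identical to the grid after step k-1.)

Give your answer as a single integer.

Answer: 10

Derivation:
Step 0 (initial): 1 infected
Step 1: +4 new -> 5 infected
Step 2: +6 new -> 11 infected
Step 3: +4 new -> 15 infected
Step 4: +5 new -> 20 infected
Step 5: +5 new -> 25 infected
Step 6: +5 new -> 30 infected
Step 7: +3 new -> 33 infected
Step 8: +1 new -> 34 infected
Step 9: +1 new -> 35 infected
Step 10: +0 new -> 35 infected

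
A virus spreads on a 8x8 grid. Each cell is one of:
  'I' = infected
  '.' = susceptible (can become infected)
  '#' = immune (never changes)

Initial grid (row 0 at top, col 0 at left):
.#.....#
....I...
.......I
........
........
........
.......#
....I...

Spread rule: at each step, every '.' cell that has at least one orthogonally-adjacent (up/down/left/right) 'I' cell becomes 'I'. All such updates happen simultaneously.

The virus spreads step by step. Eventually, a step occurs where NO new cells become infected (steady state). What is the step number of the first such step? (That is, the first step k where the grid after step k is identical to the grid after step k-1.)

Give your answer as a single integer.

Answer: 8

Derivation:
Step 0 (initial): 3 infected
Step 1: +10 new -> 13 infected
Step 2: +14 new -> 27 infected
Step 3: +15 new -> 42 infected
Step 4: +9 new -> 51 infected
Step 5: +6 new -> 57 infected
Step 6: +3 new -> 60 infected
Step 7: +1 new -> 61 infected
Step 8: +0 new -> 61 infected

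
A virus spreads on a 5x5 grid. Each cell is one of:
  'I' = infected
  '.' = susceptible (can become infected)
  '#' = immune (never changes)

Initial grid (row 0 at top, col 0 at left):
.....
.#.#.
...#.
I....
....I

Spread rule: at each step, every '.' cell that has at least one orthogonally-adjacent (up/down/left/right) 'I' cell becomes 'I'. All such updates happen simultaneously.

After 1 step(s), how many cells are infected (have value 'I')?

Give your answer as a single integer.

Answer: 7

Derivation:
Step 0 (initial): 2 infected
Step 1: +5 new -> 7 infected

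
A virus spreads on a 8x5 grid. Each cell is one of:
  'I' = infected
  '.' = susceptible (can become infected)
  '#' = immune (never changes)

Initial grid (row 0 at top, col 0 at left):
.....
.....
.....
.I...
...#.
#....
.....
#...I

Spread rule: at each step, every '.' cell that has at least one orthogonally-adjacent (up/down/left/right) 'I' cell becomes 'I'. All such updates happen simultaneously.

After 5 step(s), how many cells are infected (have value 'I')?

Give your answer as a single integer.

Step 0 (initial): 2 infected
Step 1: +6 new -> 8 infected
Step 2: +10 new -> 18 infected
Step 3: +11 new -> 29 infected
Step 4: +5 new -> 34 infected
Step 5: +2 new -> 36 infected

Answer: 36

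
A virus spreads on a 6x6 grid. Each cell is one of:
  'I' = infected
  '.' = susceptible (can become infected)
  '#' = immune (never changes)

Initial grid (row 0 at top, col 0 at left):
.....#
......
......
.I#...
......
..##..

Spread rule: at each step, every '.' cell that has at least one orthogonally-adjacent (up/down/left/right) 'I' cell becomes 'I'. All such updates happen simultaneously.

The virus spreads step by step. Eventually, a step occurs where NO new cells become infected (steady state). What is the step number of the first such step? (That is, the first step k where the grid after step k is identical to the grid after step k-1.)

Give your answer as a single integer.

Step 0 (initial): 1 infected
Step 1: +3 new -> 4 infected
Step 2: +6 new -> 10 infected
Step 3: +6 new -> 16 infected
Step 4: +6 new -> 22 infected
Step 5: +6 new -> 28 infected
Step 6: +4 new -> 32 infected
Step 7: +0 new -> 32 infected

Answer: 7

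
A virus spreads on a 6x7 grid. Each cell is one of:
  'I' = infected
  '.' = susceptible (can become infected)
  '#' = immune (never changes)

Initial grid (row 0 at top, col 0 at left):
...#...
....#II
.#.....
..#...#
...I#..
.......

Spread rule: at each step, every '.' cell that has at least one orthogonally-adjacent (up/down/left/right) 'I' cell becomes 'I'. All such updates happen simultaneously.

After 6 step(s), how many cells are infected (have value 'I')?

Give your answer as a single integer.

Answer: 35

Derivation:
Step 0 (initial): 3 infected
Step 1: +7 new -> 10 infected
Step 2: +8 new -> 18 infected
Step 3: +7 new -> 25 infected
Step 4: +5 new -> 30 infected
Step 5: +3 new -> 33 infected
Step 6: +2 new -> 35 infected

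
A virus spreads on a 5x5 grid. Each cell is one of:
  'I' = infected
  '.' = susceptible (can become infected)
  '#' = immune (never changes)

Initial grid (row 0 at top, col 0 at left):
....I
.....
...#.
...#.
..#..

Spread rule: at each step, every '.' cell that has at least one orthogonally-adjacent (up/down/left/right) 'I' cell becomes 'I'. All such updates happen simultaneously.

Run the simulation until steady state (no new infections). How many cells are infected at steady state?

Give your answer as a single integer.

Answer: 22

Derivation:
Step 0 (initial): 1 infected
Step 1: +2 new -> 3 infected
Step 2: +3 new -> 6 infected
Step 3: +3 new -> 9 infected
Step 4: +4 new -> 13 infected
Step 5: +4 new -> 17 infected
Step 6: +2 new -> 19 infected
Step 7: +2 new -> 21 infected
Step 8: +1 new -> 22 infected
Step 9: +0 new -> 22 infected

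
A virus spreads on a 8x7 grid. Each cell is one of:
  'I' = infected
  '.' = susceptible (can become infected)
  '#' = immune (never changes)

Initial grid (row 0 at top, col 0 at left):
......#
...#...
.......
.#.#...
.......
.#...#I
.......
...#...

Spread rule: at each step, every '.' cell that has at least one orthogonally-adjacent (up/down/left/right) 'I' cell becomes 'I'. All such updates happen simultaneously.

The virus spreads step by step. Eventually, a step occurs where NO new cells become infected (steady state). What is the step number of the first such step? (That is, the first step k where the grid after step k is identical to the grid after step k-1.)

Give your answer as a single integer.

Step 0 (initial): 1 infected
Step 1: +2 new -> 3 infected
Step 2: +4 new -> 7 infected
Step 3: +5 new -> 12 infected
Step 4: +7 new -> 19 infected
Step 5: +5 new -> 24 infected
Step 6: +8 new -> 32 infected
Step 7: +5 new -> 37 infected
Step 8: +6 new -> 43 infected
Step 9: +3 new -> 46 infected
Step 10: +2 new -> 48 infected
Step 11: +1 new -> 49 infected
Step 12: +0 new -> 49 infected

Answer: 12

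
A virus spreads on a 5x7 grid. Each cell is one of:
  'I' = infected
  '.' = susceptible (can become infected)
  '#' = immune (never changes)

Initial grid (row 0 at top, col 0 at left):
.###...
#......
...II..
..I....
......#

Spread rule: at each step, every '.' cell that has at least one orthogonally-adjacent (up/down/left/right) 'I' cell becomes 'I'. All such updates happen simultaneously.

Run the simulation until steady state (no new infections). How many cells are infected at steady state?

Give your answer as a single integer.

Answer: 29

Derivation:
Step 0 (initial): 3 infected
Step 1: +8 new -> 11 infected
Step 2: +10 new -> 21 infected
Step 3: +7 new -> 28 infected
Step 4: +1 new -> 29 infected
Step 5: +0 new -> 29 infected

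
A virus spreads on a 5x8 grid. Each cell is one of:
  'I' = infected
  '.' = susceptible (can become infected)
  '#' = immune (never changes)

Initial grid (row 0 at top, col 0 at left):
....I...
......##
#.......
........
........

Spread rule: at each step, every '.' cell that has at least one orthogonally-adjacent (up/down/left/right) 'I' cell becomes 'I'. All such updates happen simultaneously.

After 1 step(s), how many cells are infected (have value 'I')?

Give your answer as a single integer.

Answer: 4

Derivation:
Step 0 (initial): 1 infected
Step 1: +3 new -> 4 infected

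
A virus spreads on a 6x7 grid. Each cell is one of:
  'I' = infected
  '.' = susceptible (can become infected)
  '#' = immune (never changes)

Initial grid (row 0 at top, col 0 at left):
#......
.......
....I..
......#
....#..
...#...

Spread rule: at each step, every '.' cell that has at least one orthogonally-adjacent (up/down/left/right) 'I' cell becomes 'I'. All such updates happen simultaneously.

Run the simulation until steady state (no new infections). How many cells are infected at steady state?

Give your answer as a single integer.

Answer: 38

Derivation:
Step 0 (initial): 1 infected
Step 1: +4 new -> 5 infected
Step 2: +7 new -> 12 infected
Step 3: +8 new -> 20 infected
Step 4: +8 new -> 28 infected
Step 5: +7 new -> 35 infected
Step 6: +2 new -> 37 infected
Step 7: +1 new -> 38 infected
Step 8: +0 new -> 38 infected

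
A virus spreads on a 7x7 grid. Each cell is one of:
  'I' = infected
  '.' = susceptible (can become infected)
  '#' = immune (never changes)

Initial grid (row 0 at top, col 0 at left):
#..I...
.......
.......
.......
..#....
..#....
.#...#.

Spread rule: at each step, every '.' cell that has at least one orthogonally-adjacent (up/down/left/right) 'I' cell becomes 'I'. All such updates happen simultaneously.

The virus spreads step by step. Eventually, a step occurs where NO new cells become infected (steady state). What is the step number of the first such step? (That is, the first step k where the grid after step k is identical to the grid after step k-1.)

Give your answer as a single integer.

Step 0 (initial): 1 infected
Step 1: +3 new -> 4 infected
Step 2: +5 new -> 9 infected
Step 3: +6 new -> 15 infected
Step 4: +7 new -> 22 infected
Step 5: +6 new -> 28 infected
Step 6: +6 new -> 34 infected
Step 7: +6 new -> 40 infected
Step 8: +2 new -> 42 infected
Step 9: +2 new -> 44 infected
Step 10: +0 new -> 44 infected

Answer: 10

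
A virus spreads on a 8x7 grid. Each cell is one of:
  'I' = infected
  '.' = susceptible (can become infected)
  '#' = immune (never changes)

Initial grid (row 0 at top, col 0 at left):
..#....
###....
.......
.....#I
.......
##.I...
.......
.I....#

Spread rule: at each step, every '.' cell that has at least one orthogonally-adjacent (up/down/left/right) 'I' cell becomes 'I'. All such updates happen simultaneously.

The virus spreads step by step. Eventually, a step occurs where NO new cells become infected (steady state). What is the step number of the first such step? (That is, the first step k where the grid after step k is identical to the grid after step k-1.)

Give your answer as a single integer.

Step 0 (initial): 3 infected
Step 1: +9 new -> 12 infected
Step 2: +12 new -> 24 infected
Step 3: +10 new -> 34 infected
Step 4: +7 new -> 41 infected
Step 5: +4 new -> 45 infected
Step 6: +1 new -> 46 infected
Step 7: +0 new -> 46 infected

Answer: 7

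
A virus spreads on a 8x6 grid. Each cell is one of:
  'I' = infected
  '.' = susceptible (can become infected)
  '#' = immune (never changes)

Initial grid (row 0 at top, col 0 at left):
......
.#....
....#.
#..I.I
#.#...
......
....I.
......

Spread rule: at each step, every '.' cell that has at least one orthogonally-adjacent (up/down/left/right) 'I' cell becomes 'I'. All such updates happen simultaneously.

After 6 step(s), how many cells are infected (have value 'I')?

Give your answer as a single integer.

Step 0 (initial): 3 infected
Step 1: +10 new -> 13 infected
Step 2: +10 new -> 23 infected
Step 3: +9 new -> 32 infected
Step 4: +6 new -> 38 infected
Step 5: +4 new -> 42 infected
Step 6: +1 new -> 43 infected

Answer: 43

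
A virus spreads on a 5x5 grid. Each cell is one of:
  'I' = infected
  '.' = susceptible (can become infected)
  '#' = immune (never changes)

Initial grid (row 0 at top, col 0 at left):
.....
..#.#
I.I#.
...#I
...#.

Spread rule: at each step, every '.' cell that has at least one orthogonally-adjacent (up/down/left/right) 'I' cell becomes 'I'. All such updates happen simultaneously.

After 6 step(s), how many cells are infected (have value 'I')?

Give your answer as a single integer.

Answer: 20

Derivation:
Step 0 (initial): 3 infected
Step 1: +6 new -> 9 infected
Step 2: +5 new -> 14 infected
Step 3: +2 new -> 16 infected
Step 4: +1 new -> 17 infected
Step 5: +1 new -> 18 infected
Step 6: +2 new -> 20 infected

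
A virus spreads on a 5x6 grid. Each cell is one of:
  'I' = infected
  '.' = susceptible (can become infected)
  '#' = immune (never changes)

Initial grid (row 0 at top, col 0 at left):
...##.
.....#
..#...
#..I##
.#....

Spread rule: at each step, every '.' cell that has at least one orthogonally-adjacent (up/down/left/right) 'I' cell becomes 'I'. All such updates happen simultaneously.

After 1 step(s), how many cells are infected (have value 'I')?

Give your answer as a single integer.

Step 0 (initial): 1 infected
Step 1: +3 new -> 4 infected

Answer: 4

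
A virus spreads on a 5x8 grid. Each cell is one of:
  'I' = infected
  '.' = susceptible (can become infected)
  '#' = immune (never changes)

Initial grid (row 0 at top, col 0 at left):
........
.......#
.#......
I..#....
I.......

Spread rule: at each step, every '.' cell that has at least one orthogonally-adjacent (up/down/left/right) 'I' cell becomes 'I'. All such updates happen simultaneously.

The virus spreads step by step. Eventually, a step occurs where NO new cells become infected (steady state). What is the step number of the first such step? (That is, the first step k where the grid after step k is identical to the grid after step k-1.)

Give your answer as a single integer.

Step 0 (initial): 2 infected
Step 1: +3 new -> 5 infected
Step 2: +3 new -> 8 infected
Step 3: +4 new -> 12 infected
Step 4: +4 new -> 16 infected
Step 5: +5 new -> 21 infected
Step 6: +5 new -> 26 infected
Step 7: +5 new -> 31 infected
Step 8: +4 new -> 35 infected
Step 9: +1 new -> 36 infected
Step 10: +1 new -> 37 infected
Step 11: +0 new -> 37 infected

Answer: 11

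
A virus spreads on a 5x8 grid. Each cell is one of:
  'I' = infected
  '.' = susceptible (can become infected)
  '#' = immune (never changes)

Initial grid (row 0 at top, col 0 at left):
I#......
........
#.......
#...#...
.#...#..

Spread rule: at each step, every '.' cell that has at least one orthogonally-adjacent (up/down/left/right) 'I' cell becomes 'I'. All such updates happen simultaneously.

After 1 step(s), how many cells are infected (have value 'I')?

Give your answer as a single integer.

Step 0 (initial): 1 infected
Step 1: +1 new -> 2 infected

Answer: 2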